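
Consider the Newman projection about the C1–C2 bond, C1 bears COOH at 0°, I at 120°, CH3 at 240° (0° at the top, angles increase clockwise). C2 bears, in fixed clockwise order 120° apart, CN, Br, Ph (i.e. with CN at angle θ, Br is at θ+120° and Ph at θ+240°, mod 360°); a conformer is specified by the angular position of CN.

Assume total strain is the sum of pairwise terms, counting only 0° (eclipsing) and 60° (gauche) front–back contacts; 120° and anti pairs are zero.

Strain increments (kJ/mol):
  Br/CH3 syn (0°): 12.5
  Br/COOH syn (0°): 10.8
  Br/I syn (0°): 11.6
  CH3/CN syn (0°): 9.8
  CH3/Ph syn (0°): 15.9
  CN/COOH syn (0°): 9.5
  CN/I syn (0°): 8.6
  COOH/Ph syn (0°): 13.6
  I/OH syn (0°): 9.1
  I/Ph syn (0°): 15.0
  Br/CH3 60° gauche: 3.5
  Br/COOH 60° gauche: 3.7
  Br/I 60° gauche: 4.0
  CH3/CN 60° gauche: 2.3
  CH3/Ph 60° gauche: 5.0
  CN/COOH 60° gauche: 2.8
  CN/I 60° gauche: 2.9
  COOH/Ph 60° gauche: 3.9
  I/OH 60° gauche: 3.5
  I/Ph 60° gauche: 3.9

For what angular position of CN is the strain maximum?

0°

CN at 0° (eclipsed): COOH(0°)/CN(0°) eclipsed 9.5; I(120°)/Br(120°) eclipsed 11.6; CH3(240°)/Ph(240°) eclipsed 15.9 → 37.0 kJ/mol.
CN at 60° (staggered): COOH(0°)/CN(60°) gauche 2.8; COOH(0°)/Ph(300°) gauche 3.9; I(120°)/CN(60°) gauche 2.9; I(120°)/Br(180°) gauche 4.0; CH3(240°)/Br(180°) gauche 3.5; CH3(240°)/Ph(300°) gauche 5.0 → 22.1 kJ/mol.
CN at 120° (eclipsed): COOH(0°)/Ph(0°) eclipsed 13.6; I(120°)/CN(120°) eclipsed 8.6; CH3(240°)/Br(240°) eclipsed 12.5 → 34.7 kJ/mol.
CN at 180° (staggered): COOH(0°)/Br(300°) gauche 3.7; COOH(0°)/Ph(60°) gauche 3.9; I(120°)/CN(180°) gauche 2.9; I(120°)/Ph(60°) gauche 3.9; CH3(240°)/CN(180°) gauche 2.3; CH3(240°)/Br(300°) gauche 3.5 → 20.2 kJ/mol.
CN at 240° (eclipsed): COOH(0°)/Br(0°) eclipsed 10.8; I(120°)/Ph(120°) eclipsed 15.0; CH3(240°)/CN(240°) eclipsed 9.8 → 35.6 kJ/mol.
CN at 300° (staggered): COOH(0°)/CN(300°) gauche 2.8; COOH(0°)/Br(60°) gauche 3.7; I(120°)/Br(60°) gauche 4.0; I(120°)/Ph(180°) gauche 3.9; CH3(240°)/CN(300°) gauche 2.3; CH3(240°)/Ph(180°) gauche 5.0 → 21.7 kJ/mol.
The maximum (37.0 kJ/mol) occurs with CN at 0°.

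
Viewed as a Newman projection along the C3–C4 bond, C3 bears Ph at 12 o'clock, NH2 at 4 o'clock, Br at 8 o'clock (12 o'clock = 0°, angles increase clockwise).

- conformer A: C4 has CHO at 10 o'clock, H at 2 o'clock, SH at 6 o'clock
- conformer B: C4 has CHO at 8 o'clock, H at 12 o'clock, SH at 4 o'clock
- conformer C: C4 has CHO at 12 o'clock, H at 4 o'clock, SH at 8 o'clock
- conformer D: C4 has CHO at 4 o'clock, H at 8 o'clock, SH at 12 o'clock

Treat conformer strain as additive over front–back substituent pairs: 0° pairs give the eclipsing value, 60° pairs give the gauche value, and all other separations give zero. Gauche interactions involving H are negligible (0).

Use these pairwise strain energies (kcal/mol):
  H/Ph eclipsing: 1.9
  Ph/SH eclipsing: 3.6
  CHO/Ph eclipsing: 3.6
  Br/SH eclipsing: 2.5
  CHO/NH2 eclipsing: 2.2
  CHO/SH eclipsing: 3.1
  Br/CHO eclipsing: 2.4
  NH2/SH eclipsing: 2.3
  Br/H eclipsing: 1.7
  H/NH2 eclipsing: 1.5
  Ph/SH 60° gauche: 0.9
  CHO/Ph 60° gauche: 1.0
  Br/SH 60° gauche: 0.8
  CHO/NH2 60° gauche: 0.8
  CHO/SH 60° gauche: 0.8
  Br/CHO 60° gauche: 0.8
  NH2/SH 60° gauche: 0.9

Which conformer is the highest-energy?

A is staggered. Ph at 0° is gauche with CHO at 300° (1.0); NH2 at 120° is gauche with SH at 180° (0.9); Br at 240° is gauche with CHO at 300° (0.8); Br at 240° is gauche with SH at 180° (0.8). Total 3.5 kcal/mol.
B is eclipsed. Ph at 0° is eclipsed with H at 0° (1.9); NH2 at 120° is eclipsed with SH at 120° (2.3); Br at 240° is eclipsed with CHO at 240° (2.4). Total 6.6 kcal/mol.
C is eclipsed. Ph at 0° is eclipsed with CHO at 0° (3.6); NH2 at 120° is eclipsed with H at 120° (1.5); Br at 240° is eclipsed with SH at 240° (2.5). Total 7.6 kcal/mol.
D is eclipsed. Ph at 0° is eclipsed with SH at 0° (3.6); NH2 at 120° is eclipsed with CHO at 120° (2.2); Br at 240° is eclipsed with H at 240° (1.7). Total 7.5 kcal/mol.
C has the highest total (7.6 kcal/mol).

C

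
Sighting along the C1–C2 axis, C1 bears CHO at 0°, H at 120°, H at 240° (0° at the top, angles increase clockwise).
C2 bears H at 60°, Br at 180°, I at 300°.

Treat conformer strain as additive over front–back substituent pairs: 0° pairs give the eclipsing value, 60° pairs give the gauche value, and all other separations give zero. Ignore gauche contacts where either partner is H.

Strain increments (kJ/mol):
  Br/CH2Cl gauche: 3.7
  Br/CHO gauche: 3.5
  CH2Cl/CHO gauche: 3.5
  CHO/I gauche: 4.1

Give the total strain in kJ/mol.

This conformer (staggered): CHO(0°)/I(300°) gauche 4.1 → 4.1 kJ/mol.

4.1 kJ/mol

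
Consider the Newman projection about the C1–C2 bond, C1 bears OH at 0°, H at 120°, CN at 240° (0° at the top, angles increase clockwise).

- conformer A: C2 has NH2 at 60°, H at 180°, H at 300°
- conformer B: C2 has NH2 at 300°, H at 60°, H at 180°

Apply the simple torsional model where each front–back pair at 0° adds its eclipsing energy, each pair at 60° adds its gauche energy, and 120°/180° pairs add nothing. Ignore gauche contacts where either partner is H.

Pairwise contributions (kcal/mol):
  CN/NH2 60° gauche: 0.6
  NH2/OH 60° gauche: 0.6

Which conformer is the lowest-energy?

A (staggered): OH(0°)/NH2(60°) gauche 0.6 → 0.6 kcal/mol.
B (staggered): OH(0°)/NH2(300°) gauche 0.6; CN(240°)/NH2(300°) gauche 0.6 → 1.2 kcal/mol.
A has the lowest total (0.6 kcal/mol).

A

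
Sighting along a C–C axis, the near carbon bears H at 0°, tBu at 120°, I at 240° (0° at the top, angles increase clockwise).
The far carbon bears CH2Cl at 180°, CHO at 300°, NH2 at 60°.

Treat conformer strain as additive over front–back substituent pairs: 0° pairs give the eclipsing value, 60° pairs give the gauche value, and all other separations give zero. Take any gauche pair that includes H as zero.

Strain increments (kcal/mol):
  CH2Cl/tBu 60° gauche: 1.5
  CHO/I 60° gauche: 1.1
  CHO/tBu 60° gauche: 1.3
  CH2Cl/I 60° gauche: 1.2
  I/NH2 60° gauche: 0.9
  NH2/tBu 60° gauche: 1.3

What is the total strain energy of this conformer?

This conformer (staggered): tBu(120°)/CH2Cl(180°) gauche 1.5; tBu(120°)/NH2(60°) gauche 1.3; I(240°)/CH2Cl(180°) gauche 1.2; I(240°)/CHO(300°) gauche 1.1 → 5.1 kcal/mol.

5.1 kcal/mol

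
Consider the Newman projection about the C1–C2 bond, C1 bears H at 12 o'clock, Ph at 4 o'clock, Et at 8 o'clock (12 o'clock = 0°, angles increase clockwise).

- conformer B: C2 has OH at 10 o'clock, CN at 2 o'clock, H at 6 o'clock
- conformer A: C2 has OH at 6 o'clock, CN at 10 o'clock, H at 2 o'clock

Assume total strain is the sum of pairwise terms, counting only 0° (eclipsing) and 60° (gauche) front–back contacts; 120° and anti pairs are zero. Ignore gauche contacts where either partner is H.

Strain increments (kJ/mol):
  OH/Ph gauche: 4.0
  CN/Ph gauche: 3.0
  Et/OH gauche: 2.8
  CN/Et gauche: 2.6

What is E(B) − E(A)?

-3.6 kJ/mol

B (staggered): Ph(120°)/CN(60°) gauche 3.0; Et(240°)/OH(300°) gauche 2.8 → 5.8 kJ/mol.
A (staggered): Ph(120°)/OH(180°) gauche 4.0; Et(240°)/OH(180°) gauche 2.8; Et(240°)/CN(300°) gauche 2.6 → 9.4 kJ/mol.
E(B) − E(A) = 5.8 − 9.4 = -3.6 kJ/mol.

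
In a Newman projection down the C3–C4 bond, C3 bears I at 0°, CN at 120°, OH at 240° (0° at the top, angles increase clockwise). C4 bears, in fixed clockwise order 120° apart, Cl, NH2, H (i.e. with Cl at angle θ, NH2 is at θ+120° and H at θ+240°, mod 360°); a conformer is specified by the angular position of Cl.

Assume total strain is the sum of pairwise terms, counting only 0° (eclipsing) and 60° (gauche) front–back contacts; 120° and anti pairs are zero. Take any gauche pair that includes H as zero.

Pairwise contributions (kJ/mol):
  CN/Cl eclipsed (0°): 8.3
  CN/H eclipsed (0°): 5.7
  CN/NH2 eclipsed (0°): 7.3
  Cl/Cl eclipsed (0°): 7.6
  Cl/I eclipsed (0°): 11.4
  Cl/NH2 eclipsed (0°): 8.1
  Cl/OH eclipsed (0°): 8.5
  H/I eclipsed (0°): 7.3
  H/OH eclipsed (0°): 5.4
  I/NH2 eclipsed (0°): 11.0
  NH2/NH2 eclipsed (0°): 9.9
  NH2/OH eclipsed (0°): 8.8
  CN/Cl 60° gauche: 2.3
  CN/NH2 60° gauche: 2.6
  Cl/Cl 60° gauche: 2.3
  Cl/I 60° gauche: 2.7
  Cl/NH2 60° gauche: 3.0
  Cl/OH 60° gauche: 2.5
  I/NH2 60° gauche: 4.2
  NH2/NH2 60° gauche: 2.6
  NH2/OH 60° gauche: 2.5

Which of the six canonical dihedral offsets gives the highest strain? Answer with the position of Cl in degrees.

240°

Cl at 0° (eclipsed): I(0°)/Cl(0°) eclipsed 11.4; CN(120°)/NH2(120°) eclipsed 7.3; OH(240°)/H(240°) eclipsed 5.4 → 24.1 kJ/mol.
Cl at 60° (staggered): I(0°)/Cl(60°) gauche 2.7; CN(120°)/Cl(60°) gauche 2.3; CN(120°)/NH2(180°) gauche 2.6; OH(240°)/NH2(180°) gauche 2.5 → 10.1 kJ/mol.
Cl at 120° (eclipsed): I(0°)/H(0°) eclipsed 7.3; CN(120°)/Cl(120°) eclipsed 8.3; OH(240°)/NH2(240°) eclipsed 8.8 → 24.4 kJ/mol.
Cl at 180° (staggered): I(0°)/NH2(300°) gauche 4.2; CN(120°)/Cl(180°) gauche 2.3; OH(240°)/Cl(180°) gauche 2.5; OH(240°)/NH2(300°) gauche 2.5 → 11.5 kJ/mol.
Cl at 240° (eclipsed): I(0°)/NH2(0°) eclipsed 11.0; CN(120°)/H(120°) eclipsed 5.7; OH(240°)/Cl(240°) eclipsed 8.5 → 25.2 kJ/mol.
Cl at 300° (staggered): I(0°)/Cl(300°) gauche 2.7; I(0°)/NH2(60°) gauche 4.2; CN(120°)/NH2(60°) gauche 2.6; OH(240°)/Cl(300°) gauche 2.5 → 12.0 kJ/mol.
The maximum (25.2 kJ/mol) occurs with Cl at 240°.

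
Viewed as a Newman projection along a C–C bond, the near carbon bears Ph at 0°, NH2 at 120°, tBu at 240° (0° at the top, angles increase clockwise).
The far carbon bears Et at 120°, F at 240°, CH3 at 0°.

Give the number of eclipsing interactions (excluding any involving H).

3

Non-H eclipsing pairs: Ph(0°)/CH3(0°); NH2(120°)/Et(120°); tBu(240°)/F(240°) — 3 interactions.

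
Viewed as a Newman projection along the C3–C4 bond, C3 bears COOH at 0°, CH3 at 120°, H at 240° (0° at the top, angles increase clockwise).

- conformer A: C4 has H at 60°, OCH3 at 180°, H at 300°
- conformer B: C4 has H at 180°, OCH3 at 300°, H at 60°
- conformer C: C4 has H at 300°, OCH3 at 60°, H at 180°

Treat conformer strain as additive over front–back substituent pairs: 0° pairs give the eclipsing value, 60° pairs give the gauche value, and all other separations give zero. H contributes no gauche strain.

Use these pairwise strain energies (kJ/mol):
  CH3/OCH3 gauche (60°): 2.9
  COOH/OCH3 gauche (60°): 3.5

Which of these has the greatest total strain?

A (staggered): CH3–OCH3 gauche; 2.9 = 2.9 kJ/mol.
B (staggered): COOH–OCH3 gauche; 3.5 = 3.5 kJ/mol.
C (staggered): COOH–OCH3 gauche, CH3–OCH3 gauche; 3.5 + 2.9 = 6.4 kJ/mol.
C has the highest total (6.4 kJ/mol).

C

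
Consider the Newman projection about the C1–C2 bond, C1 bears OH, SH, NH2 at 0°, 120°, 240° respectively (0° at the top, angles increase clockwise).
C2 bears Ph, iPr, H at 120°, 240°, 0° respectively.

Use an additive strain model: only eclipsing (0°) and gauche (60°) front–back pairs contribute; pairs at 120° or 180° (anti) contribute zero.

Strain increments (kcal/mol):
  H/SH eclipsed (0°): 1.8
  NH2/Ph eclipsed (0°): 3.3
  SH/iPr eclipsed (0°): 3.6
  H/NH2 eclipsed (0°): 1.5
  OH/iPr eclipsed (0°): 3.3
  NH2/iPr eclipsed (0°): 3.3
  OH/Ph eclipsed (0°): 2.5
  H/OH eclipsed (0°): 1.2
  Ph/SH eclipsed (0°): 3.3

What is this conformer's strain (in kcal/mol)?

This conformer (eclipsed): OH(0°)/H(0°) eclipsed 1.2; SH(120°)/Ph(120°) eclipsed 3.3; NH2(240°)/iPr(240°) eclipsed 3.3 → 7.8 kcal/mol.

7.8 kcal/mol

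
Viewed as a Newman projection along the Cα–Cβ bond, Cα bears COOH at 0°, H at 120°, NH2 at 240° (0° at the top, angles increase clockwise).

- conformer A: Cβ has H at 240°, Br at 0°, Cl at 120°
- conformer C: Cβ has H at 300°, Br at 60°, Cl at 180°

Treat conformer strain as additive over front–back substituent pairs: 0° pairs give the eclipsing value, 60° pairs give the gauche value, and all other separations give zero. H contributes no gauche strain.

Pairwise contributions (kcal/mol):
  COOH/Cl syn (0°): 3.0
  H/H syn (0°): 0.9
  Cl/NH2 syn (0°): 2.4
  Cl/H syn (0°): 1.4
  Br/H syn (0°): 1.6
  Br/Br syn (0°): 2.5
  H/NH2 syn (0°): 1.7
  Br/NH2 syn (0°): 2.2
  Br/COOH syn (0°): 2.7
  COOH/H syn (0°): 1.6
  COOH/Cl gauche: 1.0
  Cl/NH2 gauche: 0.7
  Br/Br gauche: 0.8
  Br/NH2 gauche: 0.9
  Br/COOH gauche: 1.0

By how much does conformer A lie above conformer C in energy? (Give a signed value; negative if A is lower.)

A is eclipsed. COOH at 0° is eclipsed with Br at 0° (2.7); H at 120° is eclipsed with Cl at 120° (1.4); NH2 at 240° is eclipsed with H at 240° (1.7). Total 5.8 kcal/mol.
C is staggered. COOH at 0° is gauche with Br at 60° (1.0); NH2 at 240° is gauche with Cl at 180° (0.7). Total 1.7 kcal/mol.
E(A) − E(C) = 5.8 − 1.7 = +4.1 kcal/mol.

+4.1 kcal/mol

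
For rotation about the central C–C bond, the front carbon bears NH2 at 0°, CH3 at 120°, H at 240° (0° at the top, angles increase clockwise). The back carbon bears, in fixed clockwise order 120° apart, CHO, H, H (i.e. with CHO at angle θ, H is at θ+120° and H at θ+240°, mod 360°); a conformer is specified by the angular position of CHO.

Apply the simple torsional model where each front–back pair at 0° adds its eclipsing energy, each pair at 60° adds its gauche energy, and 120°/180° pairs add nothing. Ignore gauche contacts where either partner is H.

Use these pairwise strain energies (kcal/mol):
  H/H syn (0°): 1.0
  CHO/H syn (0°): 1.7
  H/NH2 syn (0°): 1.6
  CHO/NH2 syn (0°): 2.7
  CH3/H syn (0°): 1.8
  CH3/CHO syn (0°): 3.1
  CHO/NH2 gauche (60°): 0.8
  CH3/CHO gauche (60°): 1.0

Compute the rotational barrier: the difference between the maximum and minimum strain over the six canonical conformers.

4.9 kcal/mol

CHO at 0° (eclipsed): NH2–CHO eclipsed, CH3–H eclipsed, H–H eclipsed; 2.7 + 1.8 + 1.0 = 5.5 kcal/mol.
CHO at 60° (staggered): NH2–CHO gauche, CH3–CHO gauche; 0.8 + 1.0 = 1.8 kcal/mol.
CHO at 120° (eclipsed): NH2–H eclipsed, CH3–CHO eclipsed, H–H eclipsed; 1.6 + 3.1 + 1.0 = 5.7 kcal/mol.
CHO at 180° (staggered): CH3–CHO gauche; 1.0 = 1.0 kcal/mol.
CHO at 240° (eclipsed): NH2–H eclipsed, CH3–H eclipsed, H–CHO eclipsed; 1.6 + 1.8 + 1.7 = 5.1 kcal/mol.
CHO at 300° (staggered): NH2–CHO gauche; 0.8 = 0.8 kcal/mol.
Max at 120° (5.7 kcal/mol), min at 300° (0.8 kcal/mol); barrier = 4.9 kcal/mol.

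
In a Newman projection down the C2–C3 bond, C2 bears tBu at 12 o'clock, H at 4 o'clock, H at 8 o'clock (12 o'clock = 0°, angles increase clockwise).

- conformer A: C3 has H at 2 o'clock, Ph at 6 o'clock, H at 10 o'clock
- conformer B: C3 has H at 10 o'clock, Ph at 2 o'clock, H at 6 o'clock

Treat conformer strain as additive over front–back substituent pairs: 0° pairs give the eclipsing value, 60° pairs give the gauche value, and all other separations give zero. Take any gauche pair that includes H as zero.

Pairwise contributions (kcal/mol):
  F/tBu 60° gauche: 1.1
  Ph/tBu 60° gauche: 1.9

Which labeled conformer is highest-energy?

A (staggered): no non-H gauche contacts → 0.0 kcal/mol.
B is staggered. tBu at 0° is gauche with Ph at 60° (1.9). Total 1.9 kcal/mol.
B has the highest total (1.9 kcal/mol).

B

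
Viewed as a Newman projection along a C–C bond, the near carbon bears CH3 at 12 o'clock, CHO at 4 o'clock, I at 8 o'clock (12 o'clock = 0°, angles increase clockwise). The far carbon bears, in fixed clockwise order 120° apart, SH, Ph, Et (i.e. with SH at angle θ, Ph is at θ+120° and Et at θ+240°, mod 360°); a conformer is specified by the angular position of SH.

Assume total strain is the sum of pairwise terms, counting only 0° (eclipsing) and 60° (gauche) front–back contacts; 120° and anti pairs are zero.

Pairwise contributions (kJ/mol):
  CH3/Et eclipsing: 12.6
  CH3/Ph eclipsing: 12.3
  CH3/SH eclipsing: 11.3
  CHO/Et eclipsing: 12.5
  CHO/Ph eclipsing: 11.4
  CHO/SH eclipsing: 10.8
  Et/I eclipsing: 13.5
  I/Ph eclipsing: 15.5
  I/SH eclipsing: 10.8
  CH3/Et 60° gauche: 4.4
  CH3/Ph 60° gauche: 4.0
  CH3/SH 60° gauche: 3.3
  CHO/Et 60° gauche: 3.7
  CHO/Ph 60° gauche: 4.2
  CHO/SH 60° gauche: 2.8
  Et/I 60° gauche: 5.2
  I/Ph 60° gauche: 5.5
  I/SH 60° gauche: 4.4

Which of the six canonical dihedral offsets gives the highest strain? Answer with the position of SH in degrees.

SH at 0° (eclipsed): CH3(0°)/SH(0°) eclipsed 11.3; CHO(120°)/Ph(120°) eclipsed 11.4; I(240°)/Et(240°) eclipsed 13.5 → 36.2 kJ/mol.
SH at 60° (staggered): CH3(0°)/SH(60°) gauche 3.3; CH3(0°)/Et(300°) gauche 4.4; CHO(120°)/SH(60°) gauche 2.8; CHO(120°)/Ph(180°) gauche 4.2; I(240°)/Ph(180°) gauche 5.5; I(240°)/Et(300°) gauche 5.2 → 25.4 kJ/mol.
SH at 120° (eclipsed): CH3(0°)/Et(0°) eclipsed 12.6; CHO(120°)/SH(120°) eclipsed 10.8; I(240°)/Ph(240°) eclipsed 15.5 → 38.9 kJ/mol.
SH at 180° (staggered): CH3(0°)/Ph(300°) gauche 4.0; CH3(0°)/Et(60°) gauche 4.4; CHO(120°)/SH(180°) gauche 2.8; CHO(120°)/Et(60°) gauche 3.7; I(240°)/SH(180°) gauche 4.4; I(240°)/Ph(300°) gauche 5.5 → 24.8 kJ/mol.
SH at 240° (eclipsed): CH3(0°)/Ph(0°) eclipsed 12.3; CHO(120°)/Et(120°) eclipsed 12.5; I(240°)/SH(240°) eclipsed 10.8 → 35.6 kJ/mol.
SH at 300° (staggered): CH3(0°)/SH(300°) gauche 3.3; CH3(0°)/Ph(60°) gauche 4.0; CHO(120°)/Ph(60°) gauche 4.2; CHO(120°)/Et(180°) gauche 3.7; I(240°)/SH(300°) gauche 4.4; I(240°)/Et(180°) gauche 5.2 → 24.8 kJ/mol.
The maximum (38.9 kJ/mol) occurs with SH at 120°.

120°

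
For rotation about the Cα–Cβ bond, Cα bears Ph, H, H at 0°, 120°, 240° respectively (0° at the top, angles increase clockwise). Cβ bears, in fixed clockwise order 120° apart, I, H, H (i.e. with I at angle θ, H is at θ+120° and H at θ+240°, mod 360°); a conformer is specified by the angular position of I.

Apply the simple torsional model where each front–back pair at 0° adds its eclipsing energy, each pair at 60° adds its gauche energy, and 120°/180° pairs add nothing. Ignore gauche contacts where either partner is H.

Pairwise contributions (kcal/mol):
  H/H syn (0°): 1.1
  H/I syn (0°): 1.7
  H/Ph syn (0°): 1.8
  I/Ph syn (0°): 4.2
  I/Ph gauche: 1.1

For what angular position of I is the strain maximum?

I at 0° (eclipsed): Ph(0°)/I(0°) eclipsed 4.2; H(120°)/H(120°) eclipsed 1.1; H(240°)/H(240°) eclipsed 1.1 → 6.4 kcal/mol.
I at 60° (staggered): Ph(0°)/I(60°) gauche 1.1 → 1.1 kcal/mol.
I at 120° (eclipsed): Ph(0°)/H(0°) eclipsed 1.8; H(120°)/I(120°) eclipsed 1.7; H(240°)/H(240°) eclipsed 1.1 → 4.6 kcal/mol.
I at 180° (staggered): no non-H gauche contacts → 0.0 kcal/mol.
I at 240° (eclipsed): Ph(0°)/H(0°) eclipsed 1.8; H(120°)/H(120°) eclipsed 1.1; H(240°)/I(240°) eclipsed 1.7 → 4.6 kcal/mol.
I at 300° (staggered): Ph(0°)/I(300°) gauche 1.1 → 1.1 kcal/mol.
The maximum (6.4 kcal/mol) occurs with I at 0°.

0°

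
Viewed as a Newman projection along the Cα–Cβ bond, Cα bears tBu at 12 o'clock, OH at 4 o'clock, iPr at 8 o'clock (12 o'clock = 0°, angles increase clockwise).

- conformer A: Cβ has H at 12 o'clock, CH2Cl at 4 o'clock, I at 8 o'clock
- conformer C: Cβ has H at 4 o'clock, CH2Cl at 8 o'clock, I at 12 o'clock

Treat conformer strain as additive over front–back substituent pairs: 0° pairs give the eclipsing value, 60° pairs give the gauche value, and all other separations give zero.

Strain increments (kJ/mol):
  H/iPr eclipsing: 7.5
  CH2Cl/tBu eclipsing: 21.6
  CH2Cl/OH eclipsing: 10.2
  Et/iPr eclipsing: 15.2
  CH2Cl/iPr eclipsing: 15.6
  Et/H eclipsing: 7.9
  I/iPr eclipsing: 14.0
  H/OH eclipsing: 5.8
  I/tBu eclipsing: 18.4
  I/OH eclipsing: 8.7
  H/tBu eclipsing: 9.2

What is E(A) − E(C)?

A (eclipsed): tBu–H eclipsed, OH–CH2Cl eclipsed, iPr–I eclipsed; 9.2 + 10.2 + 14.0 = 33.4 kJ/mol.
C (eclipsed): tBu–I eclipsed, OH–H eclipsed, iPr–CH2Cl eclipsed; 18.4 + 5.8 + 15.6 = 39.8 kJ/mol.
E(A) − E(C) = 33.4 − 39.8 = -6.4 kJ/mol.

-6.4 kJ/mol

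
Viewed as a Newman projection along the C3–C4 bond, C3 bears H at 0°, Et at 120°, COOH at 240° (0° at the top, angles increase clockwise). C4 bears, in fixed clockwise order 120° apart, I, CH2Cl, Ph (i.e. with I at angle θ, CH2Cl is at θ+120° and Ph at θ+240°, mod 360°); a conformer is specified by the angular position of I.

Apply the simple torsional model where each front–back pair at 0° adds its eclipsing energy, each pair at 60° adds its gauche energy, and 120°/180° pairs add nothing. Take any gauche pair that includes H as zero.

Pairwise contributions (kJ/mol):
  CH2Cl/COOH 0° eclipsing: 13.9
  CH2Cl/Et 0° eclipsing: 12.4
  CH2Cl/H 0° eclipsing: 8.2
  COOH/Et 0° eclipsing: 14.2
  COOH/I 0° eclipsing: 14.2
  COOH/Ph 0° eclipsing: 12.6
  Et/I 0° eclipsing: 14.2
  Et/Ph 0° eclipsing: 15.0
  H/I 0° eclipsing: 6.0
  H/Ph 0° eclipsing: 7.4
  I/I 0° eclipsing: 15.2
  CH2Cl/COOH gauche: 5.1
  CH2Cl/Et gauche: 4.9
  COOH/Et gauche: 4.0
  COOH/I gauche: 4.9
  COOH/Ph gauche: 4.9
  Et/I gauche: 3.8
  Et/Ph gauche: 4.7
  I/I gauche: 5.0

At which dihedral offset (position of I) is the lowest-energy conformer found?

I at 0° (eclipsed): H(0°)/I(0°) eclipsed 6.0; Et(120°)/CH2Cl(120°) eclipsed 12.4; COOH(240°)/Ph(240°) eclipsed 12.6 → 31.0 kJ/mol.
I at 60° (staggered): Et(120°)/I(60°) gauche 3.8; Et(120°)/CH2Cl(180°) gauche 4.9; COOH(240°)/CH2Cl(180°) gauche 5.1; COOH(240°)/Ph(300°) gauche 4.9 → 18.7 kJ/mol.
I at 120° (eclipsed): H(0°)/Ph(0°) eclipsed 7.4; Et(120°)/I(120°) eclipsed 14.2; COOH(240°)/CH2Cl(240°) eclipsed 13.9 → 35.5 kJ/mol.
I at 180° (staggered): Et(120°)/I(180°) gauche 3.8; Et(120°)/Ph(60°) gauche 4.7; COOH(240°)/I(180°) gauche 4.9; COOH(240°)/CH2Cl(300°) gauche 5.1 → 18.5 kJ/mol.
I at 240° (eclipsed): H(0°)/CH2Cl(0°) eclipsed 8.2; Et(120°)/Ph(120°) eclipsed 15.0; COOH(240°)/I(240°) eclipsed 14.2 → 37.4 kJ/mol.
I at 300° (staggered): Et(120°)/CH2Cl(60°) gauche 4.9; Et(120°)/Ph(180°) gauche 4.7; COOH(240°)/I(300°) gauche 4.9; COOH(240°)/Ph(180°) gauche 4.9 → 19.4 kJ/mol.
The minimum (18.5 kJ/mol) occurs with I at 180°.

180°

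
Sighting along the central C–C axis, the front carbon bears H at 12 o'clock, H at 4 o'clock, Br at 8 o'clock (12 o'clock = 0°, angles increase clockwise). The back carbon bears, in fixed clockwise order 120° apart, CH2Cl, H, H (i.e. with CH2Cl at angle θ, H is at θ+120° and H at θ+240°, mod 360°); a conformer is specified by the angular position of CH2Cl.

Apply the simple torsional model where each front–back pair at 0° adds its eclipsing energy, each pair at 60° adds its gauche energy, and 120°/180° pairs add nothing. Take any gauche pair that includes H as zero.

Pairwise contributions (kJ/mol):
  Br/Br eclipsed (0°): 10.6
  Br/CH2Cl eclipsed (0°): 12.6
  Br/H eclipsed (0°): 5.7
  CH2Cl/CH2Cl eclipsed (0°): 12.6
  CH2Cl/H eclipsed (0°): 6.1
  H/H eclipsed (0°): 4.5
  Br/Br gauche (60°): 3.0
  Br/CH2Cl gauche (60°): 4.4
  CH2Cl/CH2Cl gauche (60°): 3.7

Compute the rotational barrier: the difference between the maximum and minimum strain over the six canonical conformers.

21.6 kJ/mol

CH2Cl at 0° (eclipsed): H–CH2Cl eclipsed, H–H eclipsed, Br–H eclipsed; 6.1 + 4.5 + 5.7 = 16.3 kJ/mol.
CH2Cl at 60° (staggered): no non-H gauche contacts → 0.0 kJ/mol.
CH2Cl at 120° (eclipsed): H–H eclipsed, H–CH2Cl eclipsed, Br–H eclipsed; 4.5 + 6.1 + 5.7 = 16.3 kJ/mol.
CH2Cl at 180° (staggered): Br–CH2Cl gauche; 4.4 = 4.4 kJ/mol.
CH2Cl at 240° (eclipsed): H–H eclipsed, H–H eclipsed, Br–CH2Cl eclipsed; 4.5 + 4.5 + 12.6 = 21.6 kJ/mol.
CH2Cl at 300° (staggered): Br–CH2Cl gauche; 4.4 = 4.4 kJ/mol.
Max at 240° (21.6 kJ/mol), min at 60° (0.0 kJ/mol); barrier = 21.6 kJ/mol.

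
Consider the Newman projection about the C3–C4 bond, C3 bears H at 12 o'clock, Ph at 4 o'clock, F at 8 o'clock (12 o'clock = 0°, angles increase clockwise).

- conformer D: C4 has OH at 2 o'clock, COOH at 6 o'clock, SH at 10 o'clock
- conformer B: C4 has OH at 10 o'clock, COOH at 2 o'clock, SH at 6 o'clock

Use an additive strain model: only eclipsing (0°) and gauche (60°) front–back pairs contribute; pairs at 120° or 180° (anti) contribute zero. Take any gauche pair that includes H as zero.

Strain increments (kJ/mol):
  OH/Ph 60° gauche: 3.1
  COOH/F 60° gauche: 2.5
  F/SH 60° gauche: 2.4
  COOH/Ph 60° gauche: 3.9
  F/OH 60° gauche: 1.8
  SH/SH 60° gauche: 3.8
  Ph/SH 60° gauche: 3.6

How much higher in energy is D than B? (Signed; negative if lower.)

D (staggered): Ph–OH gauche, Ph–COOH gauche, F–COOH gauche, F–SH gauche; 3.1 + 3.9 + 2.5 + 2.4 = 11.9 kJ/mol.
B (staggered): Ph–COOH gauche, Ph–SH gauche, F–OH gauche, F–SH gauche; 3.9 + 3.6 + 1.8 + 2.4 = 11.7 kJ/mol.
E(D) − E(B) = 11.9 − 11.7 = +0.2 kJ/mol.

+0.2 kJ/mol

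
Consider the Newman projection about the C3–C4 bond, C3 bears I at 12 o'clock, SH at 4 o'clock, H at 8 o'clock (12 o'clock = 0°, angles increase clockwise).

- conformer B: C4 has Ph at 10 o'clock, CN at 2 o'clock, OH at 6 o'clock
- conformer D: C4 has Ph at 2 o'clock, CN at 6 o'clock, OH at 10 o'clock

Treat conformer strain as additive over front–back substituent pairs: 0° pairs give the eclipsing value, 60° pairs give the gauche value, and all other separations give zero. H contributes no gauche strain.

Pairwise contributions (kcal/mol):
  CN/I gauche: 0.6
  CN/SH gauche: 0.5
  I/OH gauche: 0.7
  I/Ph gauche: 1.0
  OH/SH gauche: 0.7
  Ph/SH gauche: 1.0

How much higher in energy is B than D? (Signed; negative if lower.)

B (staggered): I–Ph gauche, I–CN gauche, SH–CN gauche, SH–OH gauche; 1.0 + 0.6 + 0.5 + 0.7 = 2.8 kcal/mol.
D (staggered): I–Ph gauche, I–OH gauche, SH–Ph gauche, SH–CN gauche; 1.0 + 0.7 + 1.0 + 0.5 = 3.2 kcal/mol.
E(B) − E(D) = 2.8 − 3.2 = -0.4 kcal/mol.

-0.4 kcal/mol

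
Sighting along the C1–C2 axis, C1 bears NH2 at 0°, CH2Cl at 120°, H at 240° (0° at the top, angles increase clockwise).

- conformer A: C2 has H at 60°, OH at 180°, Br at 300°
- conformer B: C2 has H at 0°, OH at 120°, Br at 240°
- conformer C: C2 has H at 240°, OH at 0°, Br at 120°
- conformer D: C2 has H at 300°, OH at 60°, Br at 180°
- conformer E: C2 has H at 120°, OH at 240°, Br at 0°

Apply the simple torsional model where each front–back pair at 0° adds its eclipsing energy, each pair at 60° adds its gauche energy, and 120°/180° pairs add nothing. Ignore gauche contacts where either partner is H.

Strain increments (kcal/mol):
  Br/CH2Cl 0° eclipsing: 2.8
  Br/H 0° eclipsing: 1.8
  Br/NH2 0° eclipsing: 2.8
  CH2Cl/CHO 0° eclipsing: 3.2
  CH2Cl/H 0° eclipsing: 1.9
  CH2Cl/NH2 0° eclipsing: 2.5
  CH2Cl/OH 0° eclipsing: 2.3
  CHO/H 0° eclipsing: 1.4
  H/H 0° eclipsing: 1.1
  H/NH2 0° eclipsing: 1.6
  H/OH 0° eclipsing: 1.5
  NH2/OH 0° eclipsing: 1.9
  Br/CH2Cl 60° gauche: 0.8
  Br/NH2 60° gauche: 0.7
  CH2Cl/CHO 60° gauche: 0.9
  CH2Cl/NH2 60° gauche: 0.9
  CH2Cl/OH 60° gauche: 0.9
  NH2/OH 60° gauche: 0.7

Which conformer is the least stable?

A (staggered): NH2–Br gauche, CH2Cl–OH gauche; 0.7 + 0.9 = 1.6 kcal/mol.
B (eclipsed): NH2–H eclipsed, CH2Cl–OH eclipsed, H–Br eclipsed; 1.6 + 2.3 + 1.8 = 5.7 kcal/mol.
C (eclipsed): NH2–OH eclipsed, CH2Cl–Br eclipsed, H–H eclipsed; 1.9 + 2.8 + 1.1 = 5.8 kcal/mol.
D (staggered): NH2–OH gauche, CH2Cl–OH gauche, CH2Cl–Br gauche; 0.7 + 0.9 + 0.8 = 2.4 kcal/mol.
E (eclipsed): NH2–Br eclipsed, CH2Cl–H eclipsed, H–OH eclipsed; 2.8 + 1.9 + 1.5 = 6.2 kcal/mol.
E has the highest total (6.2 kcal/mol).

E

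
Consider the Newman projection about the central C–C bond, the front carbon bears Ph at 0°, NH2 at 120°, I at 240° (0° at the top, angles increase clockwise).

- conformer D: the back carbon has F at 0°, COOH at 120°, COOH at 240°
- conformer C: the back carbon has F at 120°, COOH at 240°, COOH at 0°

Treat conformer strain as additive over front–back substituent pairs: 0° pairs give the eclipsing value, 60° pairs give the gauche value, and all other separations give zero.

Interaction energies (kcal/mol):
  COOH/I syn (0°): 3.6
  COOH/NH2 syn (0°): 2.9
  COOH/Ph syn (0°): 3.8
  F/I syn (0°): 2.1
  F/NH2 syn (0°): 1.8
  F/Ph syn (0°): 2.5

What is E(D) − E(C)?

-0.2 kcal/mol

D (eclipsed): Ph(0°)/F(0°) eclipsed 2.5; NH2(120°)/COOH(120°) eclipsed 2.9; I(240°)/COOH(240°) eclipsed 3.6 → 9.0 kcal/mol.
C (eclipsed): Ph(0°)/COOH(0°) eclipsed 3.8; NH2(120°)/F(120°) eclipsed 1.8; I(240°)/COOH(240°) eclipsed 3.6 → 9.2 kcal/mol.
E(D) − E(C) = 9.0 − 9.2 = -0.2 kcal/mol.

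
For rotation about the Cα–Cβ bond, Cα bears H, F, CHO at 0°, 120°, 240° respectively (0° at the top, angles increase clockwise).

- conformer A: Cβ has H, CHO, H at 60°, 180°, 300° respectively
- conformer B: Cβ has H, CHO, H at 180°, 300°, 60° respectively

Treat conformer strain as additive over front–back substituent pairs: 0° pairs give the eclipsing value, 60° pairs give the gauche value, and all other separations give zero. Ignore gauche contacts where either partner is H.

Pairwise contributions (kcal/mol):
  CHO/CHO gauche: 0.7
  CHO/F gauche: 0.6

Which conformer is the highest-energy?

A

A (staggered): F(120°)/CHO(180°) gauche 0.6; CHO(240°)/CHO(180°) gauche 0.7 → 1.3 kcal/mol.
B (staggered): CHO(240°)/CHO(300°) gauche 0.7 → 0.7 kcal/mol.
A has the highest total (1.3 kcal/mol).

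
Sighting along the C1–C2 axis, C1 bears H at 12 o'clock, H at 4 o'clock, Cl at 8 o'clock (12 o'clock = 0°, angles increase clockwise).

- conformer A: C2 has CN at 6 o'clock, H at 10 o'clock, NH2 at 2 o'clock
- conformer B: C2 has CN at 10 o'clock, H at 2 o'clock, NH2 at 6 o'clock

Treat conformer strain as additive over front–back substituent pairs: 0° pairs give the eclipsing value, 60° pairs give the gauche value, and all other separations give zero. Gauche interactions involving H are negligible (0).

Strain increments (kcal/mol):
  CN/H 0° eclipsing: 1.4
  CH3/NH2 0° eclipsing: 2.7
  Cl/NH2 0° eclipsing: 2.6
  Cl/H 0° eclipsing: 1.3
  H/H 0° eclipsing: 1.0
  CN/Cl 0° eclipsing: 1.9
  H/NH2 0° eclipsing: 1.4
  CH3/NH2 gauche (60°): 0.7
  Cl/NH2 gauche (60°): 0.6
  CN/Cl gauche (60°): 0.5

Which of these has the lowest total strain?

A (staggered): Cl–CN gauche; 0.5 = 0.5 kcal/mol.
B (staggered): Cl–CN gauche, Cl–NH2 gauche; 0.5 + 0.6 = 1.1 kcal/mol.
A has the lowest total (0.5 kcal/mol).

A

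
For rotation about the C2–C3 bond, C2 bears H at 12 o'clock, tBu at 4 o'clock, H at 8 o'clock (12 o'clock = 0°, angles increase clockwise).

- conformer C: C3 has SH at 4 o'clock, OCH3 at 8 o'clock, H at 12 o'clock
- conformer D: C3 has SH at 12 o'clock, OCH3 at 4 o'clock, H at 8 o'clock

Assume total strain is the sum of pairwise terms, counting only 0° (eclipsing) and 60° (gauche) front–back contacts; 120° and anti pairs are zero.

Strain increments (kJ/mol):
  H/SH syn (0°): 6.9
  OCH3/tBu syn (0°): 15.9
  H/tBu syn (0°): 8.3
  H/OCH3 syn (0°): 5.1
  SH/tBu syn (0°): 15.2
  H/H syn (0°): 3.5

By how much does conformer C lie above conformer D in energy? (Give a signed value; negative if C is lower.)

C is eclipsed. H at 0° is eclipsed with H at 0° (3.5); tBu at 120° is eclipsed with SH at 120° (15.2); H at 240° is eclipsed with OCH3 at 240° (5.1). Total 23.8 kJ/mol.
D is eclipsed. H at 0° is eclipsed with SH at 0° (6.9); tBu at 120° is eclipsed with OCH3 at 120° (15.9); H at 240° is eclipsed with H at 240° (3.5). Total 26.3 kJ/mol.
E(C) − E(D) = 23.8 − 26.3 = -2.5 kJ/mol.

-2.5 kJ/mol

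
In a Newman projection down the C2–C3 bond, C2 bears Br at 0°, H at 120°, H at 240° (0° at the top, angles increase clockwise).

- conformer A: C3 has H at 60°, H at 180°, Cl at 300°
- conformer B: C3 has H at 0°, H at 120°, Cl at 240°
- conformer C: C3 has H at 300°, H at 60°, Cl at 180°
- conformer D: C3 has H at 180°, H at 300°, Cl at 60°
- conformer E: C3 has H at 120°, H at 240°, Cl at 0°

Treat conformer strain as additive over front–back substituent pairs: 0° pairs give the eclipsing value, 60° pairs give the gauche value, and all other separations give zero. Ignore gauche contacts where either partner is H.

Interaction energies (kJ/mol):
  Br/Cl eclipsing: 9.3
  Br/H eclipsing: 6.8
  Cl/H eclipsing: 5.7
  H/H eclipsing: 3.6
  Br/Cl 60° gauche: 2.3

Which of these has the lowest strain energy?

A is staggered. Br at 0° is gauche with Cl at 300° (2.3). Total 2.3 kJ/mol.
B is eclipsed. Br at 0° is eclipsed with H at 0° (6.8); H at 120° is eclipsed with H at 120° (3.6); H at 240° is eclipsed with Cl at 240° (5.7). Total 16.1 kJ/mol.
C (staggered): no non-H gauche contacts → 0.0 kJ/mol.
D is staggered. Br at 0° is gauche with Cl at 60° (2.3). Total 2.3 kJ/mol.
E is eclipsed. Br at 0° is eclipsed with Cl at 0° (9.3); H at 120° is eclipsed with H at 120° (3.6); H at 240° is eclipsed with H at 240° (3.6). Total 16.5 kJ/mol.
C has the lowest total (0.0 kJ/mol).

C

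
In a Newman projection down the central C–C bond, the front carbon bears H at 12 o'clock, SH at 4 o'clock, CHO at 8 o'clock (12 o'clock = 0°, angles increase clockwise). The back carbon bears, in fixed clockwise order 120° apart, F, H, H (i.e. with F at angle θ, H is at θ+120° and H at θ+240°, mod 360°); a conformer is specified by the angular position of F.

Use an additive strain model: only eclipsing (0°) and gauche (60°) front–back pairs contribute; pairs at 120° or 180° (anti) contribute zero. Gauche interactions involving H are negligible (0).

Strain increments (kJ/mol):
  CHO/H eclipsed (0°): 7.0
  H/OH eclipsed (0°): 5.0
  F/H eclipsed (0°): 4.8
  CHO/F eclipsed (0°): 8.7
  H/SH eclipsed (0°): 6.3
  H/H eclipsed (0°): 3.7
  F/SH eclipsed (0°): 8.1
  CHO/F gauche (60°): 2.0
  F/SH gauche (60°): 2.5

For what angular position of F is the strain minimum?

300°

F at 0° (eclipsed): H(0°)/F(0°) eclipsed 4.8; SH(120°)/H(120°) eclipsed 6.3; CHO(240°)/H(240°) eclipsed 7.0 → 18.1 kJ/mol.
F at 60° (staggered): SH(120°)/F(60°) gauche 2.5 → 2.5 kJ/mol.
F at 120° (eclipsed): H(0°)/H(0°) eclipsed 3.7; SH(120°)/F(120°) eclipsed 8.1; CHO(240°)/H(240°) eclipsed 7.0 → 18.8 kJ/mol.
F at 180° (staggered): SH(120°)/F(180°) gauche 2.5; CHO(240°)/F(180°) gauche 2.0 → 4.5 kJ/mol.
F at 240° (eclipsed): H(0°)/H(0°) eclipsed 3.7; SH(120°)/H(120°) eclipsed 6.3; CHO(240°)/F(240°) eclipsed 8.7 → 18.7 kJ/mol.
F at 300° (staggered): CHO(240°)/F(300°) gauche 2.0 → 2.0 kJ/mol.
The minimum (2.0 kJ/mol) occurs with F at 300°.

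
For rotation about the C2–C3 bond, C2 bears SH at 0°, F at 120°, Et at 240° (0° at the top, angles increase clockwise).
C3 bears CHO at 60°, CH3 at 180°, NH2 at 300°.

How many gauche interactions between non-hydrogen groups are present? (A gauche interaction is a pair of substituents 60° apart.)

6

Non-H gauche pairs: SH(0°)/CHO(60°); SH(0°)/NH2(300°); F(120°)/CHO(60°); F(120°)/CH3(180°); Et(240°)/CH3(180°); Et(240°)/NH2(300°) — 6 interactions.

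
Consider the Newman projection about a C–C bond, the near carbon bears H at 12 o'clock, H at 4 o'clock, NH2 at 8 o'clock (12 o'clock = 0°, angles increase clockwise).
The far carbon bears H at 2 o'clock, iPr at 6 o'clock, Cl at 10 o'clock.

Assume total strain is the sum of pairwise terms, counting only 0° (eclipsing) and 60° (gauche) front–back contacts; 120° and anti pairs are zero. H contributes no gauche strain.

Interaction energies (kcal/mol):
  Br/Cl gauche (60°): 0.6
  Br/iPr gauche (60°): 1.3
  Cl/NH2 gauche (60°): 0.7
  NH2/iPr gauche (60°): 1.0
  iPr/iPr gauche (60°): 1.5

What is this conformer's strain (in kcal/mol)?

This conformer (staggered): NH2–iPr gauche, NH2–Cl gauche; 1.0 + 0.7 = 1.7 kcal/mol.

1.7 kcal/mol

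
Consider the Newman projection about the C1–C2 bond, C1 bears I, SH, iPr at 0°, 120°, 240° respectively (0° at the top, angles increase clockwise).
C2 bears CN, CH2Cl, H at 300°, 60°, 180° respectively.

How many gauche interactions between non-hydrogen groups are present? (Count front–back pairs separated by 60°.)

Non-H gauche pairs: I(0°)/CN(300°); I(0°)/CH2Cl(60°); SH(120°)/CH2Cl(60°); iPr(240°)/CN(300°) — 4 interactions.

4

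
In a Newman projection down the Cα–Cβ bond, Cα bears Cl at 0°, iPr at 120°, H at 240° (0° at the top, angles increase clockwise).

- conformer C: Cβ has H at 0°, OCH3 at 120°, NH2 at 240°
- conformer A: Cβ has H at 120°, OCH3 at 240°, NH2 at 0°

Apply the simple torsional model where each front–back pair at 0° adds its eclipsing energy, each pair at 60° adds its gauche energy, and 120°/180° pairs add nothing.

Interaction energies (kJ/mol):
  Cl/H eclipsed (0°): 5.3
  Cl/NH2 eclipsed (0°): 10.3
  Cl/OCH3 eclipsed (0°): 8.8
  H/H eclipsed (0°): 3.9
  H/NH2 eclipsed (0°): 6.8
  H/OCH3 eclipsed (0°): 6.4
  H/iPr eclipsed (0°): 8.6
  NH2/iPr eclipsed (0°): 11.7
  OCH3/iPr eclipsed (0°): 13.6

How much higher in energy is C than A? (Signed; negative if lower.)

+0.4 kJ/mol

C (eclipsed): Cl–H eclipsed, iPr–OCH3 eclipsed, H–NH2 eclipsed; 5.3 + 13.6 + 6.8 = 25.7 kJ/mol.
A (eclipsed): Cl–NH2 eclipsed, iPr–H eclipsed, H–OCH3 eclipsed; 10.3 + 8.6 + 6.4 = 25.3 kJ/mol.
E(C) − E(A) = 25.7 − 25.3 = +0.4 kJ/mol.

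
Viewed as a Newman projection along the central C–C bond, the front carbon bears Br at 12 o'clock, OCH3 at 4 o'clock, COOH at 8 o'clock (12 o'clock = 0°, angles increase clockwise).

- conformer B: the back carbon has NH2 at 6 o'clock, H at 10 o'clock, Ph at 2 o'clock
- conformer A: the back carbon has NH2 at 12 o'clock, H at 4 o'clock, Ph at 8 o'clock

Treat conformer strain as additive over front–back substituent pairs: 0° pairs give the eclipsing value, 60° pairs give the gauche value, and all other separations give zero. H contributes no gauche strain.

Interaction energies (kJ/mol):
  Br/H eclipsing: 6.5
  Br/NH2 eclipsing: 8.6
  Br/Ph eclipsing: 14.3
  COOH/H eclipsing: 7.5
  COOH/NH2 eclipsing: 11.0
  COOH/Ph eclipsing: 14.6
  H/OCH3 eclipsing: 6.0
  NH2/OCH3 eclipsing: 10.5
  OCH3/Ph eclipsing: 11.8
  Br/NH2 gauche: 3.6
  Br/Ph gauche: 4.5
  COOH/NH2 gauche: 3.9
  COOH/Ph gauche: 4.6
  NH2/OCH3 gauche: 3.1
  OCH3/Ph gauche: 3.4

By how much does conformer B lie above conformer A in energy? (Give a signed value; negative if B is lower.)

B (staggered): Br–Ph gauche, OCH3–NH2 gauche, OCH3–Ph gauche, COOH–NH2 gauche; 4.5 + 3.1 + 3.4 + 3.9 = 14.9 kJ/mol.
A (eclipsed): Br–NH2 eclipsed, OCH3–H eclipsed, COOH–Ph eclipsed; 8.6 + 6.0 + 14.6 = 29.2 kJ/mol.
E(B) − E(A) = 14.9 − 29.2 = -14.3 kJ/mol.

-14.3 kJ/mol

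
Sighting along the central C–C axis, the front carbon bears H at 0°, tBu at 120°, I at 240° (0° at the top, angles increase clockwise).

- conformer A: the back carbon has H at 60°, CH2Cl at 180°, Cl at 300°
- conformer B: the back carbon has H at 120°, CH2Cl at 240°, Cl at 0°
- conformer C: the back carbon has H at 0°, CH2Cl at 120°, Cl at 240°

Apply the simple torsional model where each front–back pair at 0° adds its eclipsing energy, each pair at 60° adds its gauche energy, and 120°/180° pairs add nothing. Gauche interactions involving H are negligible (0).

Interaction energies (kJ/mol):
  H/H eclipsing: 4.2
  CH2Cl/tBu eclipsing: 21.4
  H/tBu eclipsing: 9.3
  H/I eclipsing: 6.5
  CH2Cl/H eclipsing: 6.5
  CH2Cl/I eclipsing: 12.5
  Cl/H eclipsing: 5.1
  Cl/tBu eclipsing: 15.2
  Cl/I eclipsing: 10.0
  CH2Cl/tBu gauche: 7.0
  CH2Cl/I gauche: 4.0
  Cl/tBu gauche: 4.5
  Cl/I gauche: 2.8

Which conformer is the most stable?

A (staggered): tBu–CH2Cl gauche, I–CH2Cl gauche, I–Cl gauche; 7.0 + 4.0 + 2.8 = 13.8 kJ/mol.
B (eclipsed): H–Cl eclipsed, tBu–H eclipsed, I–CH2Cl eclipsed; 5.1 + 9.3 + 12.5 = 26.9 kJ/mol.
C (eclipsed): H–H eclipsed, tBu–CH2Cl eclipsed, I–Cl eclipsed; 4.2 + 21.4 + 10.0 = 35.6 kJ/mol.
A has the lowest total (13.8 kJ/mol).

A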